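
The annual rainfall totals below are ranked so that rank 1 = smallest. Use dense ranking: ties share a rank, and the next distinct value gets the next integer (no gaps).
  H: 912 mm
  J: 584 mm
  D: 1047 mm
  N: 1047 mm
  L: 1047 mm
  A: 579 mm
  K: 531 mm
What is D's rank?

Sorted (ascending): 531, 579, 584, 912, 1047, 1047, 1047
The 3 values of 1047 share dense rank 5.
Remaining distinct values take the next consecutive integers.
D has value 1047 mm → rank 5.

5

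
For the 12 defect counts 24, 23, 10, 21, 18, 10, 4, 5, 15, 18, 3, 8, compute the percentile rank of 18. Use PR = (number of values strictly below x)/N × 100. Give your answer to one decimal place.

58.3

N = 12.
Strictly below 18: 7. Equal to 18: 2.
PR = 7/12 × 100 = 58.3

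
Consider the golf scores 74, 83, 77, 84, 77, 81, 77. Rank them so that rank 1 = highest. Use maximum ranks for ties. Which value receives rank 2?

Sorted (descending): 84, 83, 81, 77, 77, 77, 74
The 3 values of 77 occupy positions 4–6 → each gets rank 6.
Rank 2 → value 83.

83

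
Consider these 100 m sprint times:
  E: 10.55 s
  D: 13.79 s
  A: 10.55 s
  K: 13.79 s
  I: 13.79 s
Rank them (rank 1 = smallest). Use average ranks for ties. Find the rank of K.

Sorted (ascending): 10.55, 10.55, 13.79, 13.79, 13.79
The 2 values of 10.55 occupy positions 1–2 → average rank (1+2)/2 = 1.5.
The 3 values of 13.79 occupy positions 3–5 → average rank 4.
K has value 13.79 s → rank 4.

4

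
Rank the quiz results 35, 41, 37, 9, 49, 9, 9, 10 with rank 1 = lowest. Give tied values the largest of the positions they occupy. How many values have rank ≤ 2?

Sorted (ascending): 9, 9, 9, 10, 35, 37, 41, 49
The 3 values of 9 occupy positions 1–3 → each gets rank 3.
Ranks ≤ 2: {} → 0 values.

0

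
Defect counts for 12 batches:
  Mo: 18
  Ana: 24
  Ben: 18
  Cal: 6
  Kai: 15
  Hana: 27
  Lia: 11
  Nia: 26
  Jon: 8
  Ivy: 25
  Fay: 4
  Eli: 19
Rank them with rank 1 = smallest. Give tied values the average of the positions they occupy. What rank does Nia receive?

Sorted (ascending): 4, 6, 8, 11, 15, 18, 18, 19, 24, 25, 26, 27
The 2 values of 18 occupy positions 6–7 → average rank (6+7)/2 = 6.5.
Nia has value 26 → rank 11.

11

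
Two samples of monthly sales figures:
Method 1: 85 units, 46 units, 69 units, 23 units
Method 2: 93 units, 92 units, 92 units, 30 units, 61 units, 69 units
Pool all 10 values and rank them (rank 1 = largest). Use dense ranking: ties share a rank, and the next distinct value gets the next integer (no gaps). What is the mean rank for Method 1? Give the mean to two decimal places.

Sorted (descending): 93, 92, 92, 85, 69, 69, 61, 46, 30, 23
The 2 values of 92 share dense rank 2.
The 2 values of 69 share dense rank 4.
Remaining distinct values take the next consecutive integers.
Method 1 values → pooled ranks: 85→3, 46→6, 69→4, 23→8
Mean rank = (3 + 6 + 4 + 8) / 4 = 5.25

5.25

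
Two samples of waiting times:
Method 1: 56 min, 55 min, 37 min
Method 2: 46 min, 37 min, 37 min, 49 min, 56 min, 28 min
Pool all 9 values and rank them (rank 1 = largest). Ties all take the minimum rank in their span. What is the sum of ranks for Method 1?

Sorted (descending): 56, 56, 55, 49, 46, 37, 37, 37, 28
The 2 values of 56 occupy positions 1–2 → each gets rank 1.
The 3 values of 37 occupy positions 6–8 → each gets rank 6.
Method 1 values → pooled ranks: 56→1, 55→3, 37→6
Rank sum = 1 + 3 + 6 = 10

10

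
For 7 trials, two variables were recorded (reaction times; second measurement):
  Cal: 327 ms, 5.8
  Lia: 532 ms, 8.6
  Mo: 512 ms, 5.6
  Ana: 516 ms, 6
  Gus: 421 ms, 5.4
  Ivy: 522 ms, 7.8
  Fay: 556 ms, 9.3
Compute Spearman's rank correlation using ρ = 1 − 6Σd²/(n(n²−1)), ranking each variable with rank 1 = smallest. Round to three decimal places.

0.893

Ranks of variable 1: 1, 6, 3, 4, 2, 5, 7
Ranks of variable 2: 3, 6, 2, 4, 1, 5, 7
d = r₁ − r₂: -2, 0, 1, 0, 1, 0, 0
d²: 4, 0, 1, 0, 1, 0, 0; Σd² = 6
ρ = 1 − 6·6/(7·48) = 1 − 36/336 = 0.893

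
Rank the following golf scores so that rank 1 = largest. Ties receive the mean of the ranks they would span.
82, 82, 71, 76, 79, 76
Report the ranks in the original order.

Sorted (descending): 82, 82, 79, 76, 76, 71
The 2 values of 82 occupy positions 1–2 → average rank (1+2)/2 = 1.5.
The 2 values of 76 occupy positions 4–5 → average rank (4+5)/2 = 4.5.

1.5, 1.5, 6, 4.5, 3, 4.5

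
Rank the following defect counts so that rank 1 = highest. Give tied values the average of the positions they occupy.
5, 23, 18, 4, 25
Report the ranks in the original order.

4, 2, 3, 5, 1

Sorted (descending): 25, 23, 18, 5, 4
No ties — each value takes its position as its rank.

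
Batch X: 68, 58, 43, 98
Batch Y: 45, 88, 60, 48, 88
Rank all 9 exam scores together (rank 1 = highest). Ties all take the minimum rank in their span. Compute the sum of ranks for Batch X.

20

Sorted (descending): 98, 88, 88, 68, 60, 58, 48, 45, 43
The 2 values of 88 occupy positions 2–3 → each gets rank 2.
Batch X values → pooled ranks: 68→4, 58→6, 43→9, 98→1
Rank sum = 4 + 6 + 9 + 1 = 20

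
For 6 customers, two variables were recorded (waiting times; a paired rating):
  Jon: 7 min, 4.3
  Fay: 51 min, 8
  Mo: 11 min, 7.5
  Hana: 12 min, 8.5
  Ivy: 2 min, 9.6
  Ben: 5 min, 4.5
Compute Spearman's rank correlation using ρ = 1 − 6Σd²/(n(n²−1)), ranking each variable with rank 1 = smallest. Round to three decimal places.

Ranks of variable 1: 3, 6, 4, 5, 1, 2
Ranks of variable 2: 1, 4, 3, 5, 6, 2
d = r₁ − r₂: 2, 2, 1, 0, -5, 0
d²: 4, 4, 1, 0, 25, 0; Σd² = 34
ρ = 1 − 6·34/(6·35) = 1 − 204/210 = 0.029

0.029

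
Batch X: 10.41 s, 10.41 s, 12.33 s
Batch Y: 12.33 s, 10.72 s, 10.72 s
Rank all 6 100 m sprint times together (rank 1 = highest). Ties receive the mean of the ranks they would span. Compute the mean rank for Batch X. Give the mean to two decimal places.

Sorted (descending): 12.33, 12.33, 10.72, 10.72, 10.41, 10.41
The 2 values of 12.33 occupy positions 1–2 → average rank (1+2)/2 = 1.5.
The 2 values of 10.72 occupy positions 3–4 → average rank (3+4)/2 = 3.5.
The 2 values of 10.41 occupy positions 5–6 → average rank (5+6)/2 = 5.5.
Batch X values → pooled ranks: 10.41→5.5, 10.41→5.5, 12.33→1.5
Mean rank = (5.5 + 5.5 + 1.5) / 3 = 4.17

4.17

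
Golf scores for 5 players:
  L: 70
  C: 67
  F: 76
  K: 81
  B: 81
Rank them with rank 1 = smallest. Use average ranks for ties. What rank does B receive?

Sorted (ascending): 67, 70, 76, 81, 81
The 2 values of 81 occupy positions 4–5 → average rank (4+5)/2 = 4.5.
B has value 81 → rank 4.5.

4.5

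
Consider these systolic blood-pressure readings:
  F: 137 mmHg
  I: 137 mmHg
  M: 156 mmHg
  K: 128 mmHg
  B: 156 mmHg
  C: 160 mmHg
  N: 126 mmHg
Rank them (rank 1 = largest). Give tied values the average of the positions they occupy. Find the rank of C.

1

Sorted (descending): 160, 156, 156, 137, 137, 128, 126
The 2 values of 156 occupy positions 2–3 → average rank (2+3)/2 = 2.5.
The 2 values of 137 occupy positions 4–5 → average rank (4+5)/2 = 4.5.
C has value 160 mmHg → rank 1.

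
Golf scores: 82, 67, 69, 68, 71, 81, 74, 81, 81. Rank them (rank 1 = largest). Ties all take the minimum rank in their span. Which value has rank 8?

68

Sorted (descending): 82, 81, 81, 81, 74, 71, 69, 68, 67
The 3 values of 81 occupy positions 2–4 → each gets rank 2.
Rank 8 → value 68.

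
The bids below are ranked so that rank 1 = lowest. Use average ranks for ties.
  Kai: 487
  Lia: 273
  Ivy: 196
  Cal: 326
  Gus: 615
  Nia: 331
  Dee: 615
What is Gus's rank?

6.5

Sorted (ascending): 196, 273, 326, 331, 487, 615, 615
The 2 values of 615 occupy positions 6–7 → average rank (6+7)/2 = 6.5.
Gus has value 615 → rank 6.5.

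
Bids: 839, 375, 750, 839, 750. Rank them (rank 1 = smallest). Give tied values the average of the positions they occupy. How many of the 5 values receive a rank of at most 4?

3

Sorted (ascending): 375, 750, 750, 839, 839
The 2 values of 750 occupy positions 2–3 → average rank (2+3)/2 = 2.5.
The 2 values of 839 occupy positions 4–5 → average rank (4+5)/2 = 4.5.
Ranks ≤ 4: {1, 2.5, 2.5} → 3 values.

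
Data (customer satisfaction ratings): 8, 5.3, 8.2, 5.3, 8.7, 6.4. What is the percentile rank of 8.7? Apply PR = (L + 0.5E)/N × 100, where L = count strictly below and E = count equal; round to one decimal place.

N = 6.
Strictly below 8.7: 5. Equal to 8.7: 1.
PR = (5 + 0.5·1)/6 × 100 = 91.7

91.7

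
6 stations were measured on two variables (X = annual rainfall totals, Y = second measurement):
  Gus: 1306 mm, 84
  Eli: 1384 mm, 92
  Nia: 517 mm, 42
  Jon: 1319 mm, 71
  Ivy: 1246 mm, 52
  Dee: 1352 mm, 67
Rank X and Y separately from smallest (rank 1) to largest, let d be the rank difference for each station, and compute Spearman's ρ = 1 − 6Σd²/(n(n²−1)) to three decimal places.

Ranks of variable 1: 3, 6, 1, 4, 2, 5
Ranks of variable 2: 5, 6, 1, 4, 2, 3
d = r₁ − r₂: -2, 0, 0, 0, 0, 2
d²: 4, 0, 0, 0, 0, 4; Σd² = 8
ρ = 1 − 6·8/(6·35) = 1 − 48/210 = 0.771

0.771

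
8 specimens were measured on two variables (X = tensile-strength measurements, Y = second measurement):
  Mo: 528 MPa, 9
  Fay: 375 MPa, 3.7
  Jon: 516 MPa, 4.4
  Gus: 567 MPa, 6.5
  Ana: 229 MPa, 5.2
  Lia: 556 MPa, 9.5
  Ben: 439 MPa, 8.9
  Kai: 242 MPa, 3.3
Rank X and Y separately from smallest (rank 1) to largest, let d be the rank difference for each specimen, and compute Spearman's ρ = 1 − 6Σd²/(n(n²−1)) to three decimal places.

0.643

Ranks of variable 1: 6, 3, 5, 8, 1, 7, 4, 2
Ranks of variable 2: 7, 2, 3, 5, 4, 8, 6, 1
d = r₁ − r₂: -1, 1, 2, 3, -3, -1, -2, 1
d²: 1, 1, 4, 9, 9, 1, 4, 1; Σd² = 30
ρ = 1 − 6·30/(8·63) = 1 − 180/504 = 0.643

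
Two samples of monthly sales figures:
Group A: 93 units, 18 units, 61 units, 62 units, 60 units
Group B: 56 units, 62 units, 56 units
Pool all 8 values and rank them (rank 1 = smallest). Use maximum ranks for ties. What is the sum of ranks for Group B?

Sorted (ascending): 18, 56, 56, 60, 61, 62, 62, 93
The 2 values of 56 occupy positions 2–3 → each gets rank 3.
The 2 values of 62 occupy positions 6–7 → each gets rank 7.
Group B values → pooled ranks: 56→3, 62→7, 56→3
Rank sum = 3 + 7 + 3 = 13

13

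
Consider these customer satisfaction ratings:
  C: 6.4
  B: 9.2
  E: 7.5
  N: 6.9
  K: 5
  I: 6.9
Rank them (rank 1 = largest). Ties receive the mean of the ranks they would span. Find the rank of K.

Sorted (descending): 9.2, 7.5, 6.9, 6.9, 6.4, 5
The 2 values of 6.9 occupy positions 3–4 → average rank (3+4)/2 = 3.5.
K has value 5 → rank 6.

6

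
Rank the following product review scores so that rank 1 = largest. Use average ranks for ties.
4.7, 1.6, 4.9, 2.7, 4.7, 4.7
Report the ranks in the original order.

Sorted (descending): 4.9, 4.7, 4.7, 4.7, 2.7, 1.6
The 3 values of 4.7 occupy positions 2–4 → average rank 3.

3, 6, 1, 5, 3, 3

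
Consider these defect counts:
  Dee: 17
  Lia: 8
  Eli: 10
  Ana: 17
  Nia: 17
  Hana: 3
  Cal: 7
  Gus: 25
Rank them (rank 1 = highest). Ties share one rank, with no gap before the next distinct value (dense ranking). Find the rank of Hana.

Sorted (descending): 25, 17, 17, 17, 10, 8, 7, 3
The 3 values of 17 share dense rank 2.
Remaining distinct values take the next consecutive integers.
Hana has value 3 → rank 6.

6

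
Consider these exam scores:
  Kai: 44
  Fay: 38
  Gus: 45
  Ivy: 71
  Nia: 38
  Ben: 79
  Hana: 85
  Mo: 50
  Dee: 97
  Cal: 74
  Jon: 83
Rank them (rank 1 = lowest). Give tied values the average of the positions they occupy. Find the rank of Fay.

1.5

Sorted (ascending): 38, 38, 44, 45, 50, 71, 74, 79, 83, 85, 97
The 2 values of 38 occupy positions 1–2 → average rank (1+2)/2 = 1.5.
Fay has value 38 → rank 1.5.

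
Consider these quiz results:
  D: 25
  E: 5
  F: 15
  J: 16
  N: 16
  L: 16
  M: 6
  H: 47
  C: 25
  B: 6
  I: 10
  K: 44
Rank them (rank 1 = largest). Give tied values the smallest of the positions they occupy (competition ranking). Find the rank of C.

Sorted (descending): 47, 44, 25, 25, 16, 16, 16, 15, 10, 6, 6, 5
The 2 values of 25 occupy positions 3–4 → each gets rank 3.
The 3 values of 16 occupy positions 5–7 → each gets rank 5.
The 2 values of 6 occupy positions 10–11 → each gets rank 10.
C has value 25 → rank 3.

3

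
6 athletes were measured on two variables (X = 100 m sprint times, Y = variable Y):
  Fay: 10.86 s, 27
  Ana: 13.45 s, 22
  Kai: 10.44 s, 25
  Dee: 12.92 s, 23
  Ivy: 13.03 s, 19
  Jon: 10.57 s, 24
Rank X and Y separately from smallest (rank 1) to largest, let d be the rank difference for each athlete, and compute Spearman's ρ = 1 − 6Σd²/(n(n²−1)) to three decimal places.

-0.771

Ranks of variable 1: 3, 6, 1, 4, 5, 2
Ranks of variable 2: 6, 2, 5, 3, 1, 4
d = r₁ − r₂: -3, 4, -4, 1, 4, -2
d²: 9, 16, 16, 1, 16, 4; Σd² = 62
ρ = 1 − 6·62/(6·35) = 1 − 372/210 = -0.771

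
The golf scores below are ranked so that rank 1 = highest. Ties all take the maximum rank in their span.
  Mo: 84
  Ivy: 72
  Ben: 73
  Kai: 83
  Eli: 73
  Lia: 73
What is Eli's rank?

5

Sorted (descending): 84, 83, 73, 73, 73, 72
The 3 values of 73 occupy positions 3–5 → each gets rank 5.
Eli has value 73 → rank 5.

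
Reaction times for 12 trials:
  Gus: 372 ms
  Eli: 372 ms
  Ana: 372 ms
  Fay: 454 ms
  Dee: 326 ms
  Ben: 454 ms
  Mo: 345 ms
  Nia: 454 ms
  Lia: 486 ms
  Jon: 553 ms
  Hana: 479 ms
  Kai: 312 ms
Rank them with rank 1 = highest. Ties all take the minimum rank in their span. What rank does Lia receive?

Sorted (descending): 553, 486, 479, 454, 454, 454, 372, 372, 372, 345, 326, 312
The 3 values of 454 occupy positions 4–6 → each gets rank 4.
The 3 values of 372 occupy positions 7–9 → each gets rank 7.
Lia has value 486 ms → rank 2.

2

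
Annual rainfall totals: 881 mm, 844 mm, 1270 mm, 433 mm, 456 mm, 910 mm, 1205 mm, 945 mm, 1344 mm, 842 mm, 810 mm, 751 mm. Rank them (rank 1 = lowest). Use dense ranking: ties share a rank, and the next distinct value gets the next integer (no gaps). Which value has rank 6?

844

Sorted (ascending): 433, 456, 751, 810, 842, 844, 881, 910, 945, 1205, 1270, 1344
No ties — each value takes its position as its rank.
Rank 6 → value 844.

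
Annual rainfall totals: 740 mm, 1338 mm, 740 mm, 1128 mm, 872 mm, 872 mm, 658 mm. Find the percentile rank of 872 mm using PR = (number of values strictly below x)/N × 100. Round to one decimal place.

42.9

N = 7.
Strictly below 872: 3. Equal to 872: 2.
PR = 3/7 × 100 = 42.9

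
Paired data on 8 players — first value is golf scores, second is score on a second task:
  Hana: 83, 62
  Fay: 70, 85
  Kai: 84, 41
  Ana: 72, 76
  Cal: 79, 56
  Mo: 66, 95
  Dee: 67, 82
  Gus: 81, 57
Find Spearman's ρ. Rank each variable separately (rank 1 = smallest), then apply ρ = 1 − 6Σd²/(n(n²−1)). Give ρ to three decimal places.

Ranks of variable 1: 7, 3, 8, 4, 5, 1, 2, 6
Ranks of variable 2: 4, 7, 1, 5, 2, 8, 6, 3
d = r₁ − r₂: 3, -4, 7, -1, 3, -7, -4, 3
d²: 9, 16, 49, 1, 9, 49, 16, 9; Σd² = 158
ρ = 1 − 6·158/(8·63) = 1 − 948/504 = -0.881

-0.881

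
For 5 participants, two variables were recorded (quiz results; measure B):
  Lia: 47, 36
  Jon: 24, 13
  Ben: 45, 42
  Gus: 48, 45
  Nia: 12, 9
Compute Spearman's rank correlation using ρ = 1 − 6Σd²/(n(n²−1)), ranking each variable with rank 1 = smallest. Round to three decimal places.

0.900

Ranks of variable 1: 4, 2, 3, 5, 1
Ranks of variable 2: 3, 2, 4, 5, 1
d = r₁ − r₂: 1, 0, -1, 0, 0
d²: 1, 0, 1, 0, 0; Σd² = 2
ρ = 1 − 6·2/(5·24) = 1 − 12/120 = 0.900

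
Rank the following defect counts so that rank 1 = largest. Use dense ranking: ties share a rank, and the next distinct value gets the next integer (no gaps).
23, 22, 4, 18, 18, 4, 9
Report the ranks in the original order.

Sorted (descending): 23, 22, 18, 18, 9, 4, 4
The 2 values of 18 share dense rank 3.
The 2 values of 4 share dense rank 5.
Remaining distinct values take the next consecutive integers.

1, 2, 5, 3, 3, 5, 4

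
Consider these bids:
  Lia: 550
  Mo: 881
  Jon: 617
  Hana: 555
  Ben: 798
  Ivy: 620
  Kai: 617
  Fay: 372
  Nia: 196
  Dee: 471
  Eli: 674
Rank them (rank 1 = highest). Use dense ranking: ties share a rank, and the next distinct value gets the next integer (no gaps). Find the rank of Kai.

5

Sorted (descending): 881, 798, 674, 620, 617, 617, 555, 550, 471, 372, 196
The 2 values of 617 share dense rank 5.
Remaining distinct values take the next consecutive integers.
Kai has value 617 → rank 5.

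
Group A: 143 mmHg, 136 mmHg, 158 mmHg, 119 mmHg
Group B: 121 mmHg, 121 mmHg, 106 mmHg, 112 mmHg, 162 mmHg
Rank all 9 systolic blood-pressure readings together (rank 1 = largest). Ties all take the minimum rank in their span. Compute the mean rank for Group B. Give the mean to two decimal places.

5.60

Sorted (descending): 162, 158, 143, 136, 121, 121, 119, 112, 106
The 2 values of 121 occupy positions 5–6 → each gets rank 5.
Group B values → pooled ranks: 121→5, 121→5, 106→9, 112→8, 162→1
Mean rank = (5 + 5 + 9 + 8 + 1) / 5 = 5.60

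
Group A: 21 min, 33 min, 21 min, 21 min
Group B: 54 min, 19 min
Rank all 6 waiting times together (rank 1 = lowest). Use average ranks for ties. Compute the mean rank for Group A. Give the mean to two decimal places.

3.50

Sorted (ascending): 19, 21, 21, 21, 33, 54
The 3 values of 21 occupy positions 2–4 → average rank 3.
Group A values → pooled ranks: 21→3, 33→5, 21→3, 21→3
Mean rank = (3 + 5 + 3 + 3) / 4 = 3.50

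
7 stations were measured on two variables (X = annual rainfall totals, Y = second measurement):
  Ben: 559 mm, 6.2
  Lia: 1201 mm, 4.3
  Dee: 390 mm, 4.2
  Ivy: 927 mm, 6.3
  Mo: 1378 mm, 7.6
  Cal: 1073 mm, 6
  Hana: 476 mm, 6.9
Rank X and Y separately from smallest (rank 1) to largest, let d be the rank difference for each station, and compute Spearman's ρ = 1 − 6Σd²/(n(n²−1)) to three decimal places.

Ranks of variable 1: 3, 6, 1, 4, 7, 5, 2
Ranks of variable 2: 4, 2, 1, 5, 7, 3, 6
d = r₁ − r₂: -1, 4, 0, -1, 0, 2, -4
d²: 1, 16, 0, 1, 0, 4, 16; Σd² = 38
ρ = 1 − 6·38/(7·48) = 1 − 228/336 = 0.321

0.321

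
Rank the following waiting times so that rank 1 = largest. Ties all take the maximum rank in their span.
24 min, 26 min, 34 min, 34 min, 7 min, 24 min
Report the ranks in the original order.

Sorted (descending): 34, 34, 26, 24, 24, 7
The 2 values of 34 occupy positions 1–2 → each gets rank 2.
The 2 values of 24 occupy positions 4–5 → each gets rank 5.

5, 3, 2, 2, 6, 5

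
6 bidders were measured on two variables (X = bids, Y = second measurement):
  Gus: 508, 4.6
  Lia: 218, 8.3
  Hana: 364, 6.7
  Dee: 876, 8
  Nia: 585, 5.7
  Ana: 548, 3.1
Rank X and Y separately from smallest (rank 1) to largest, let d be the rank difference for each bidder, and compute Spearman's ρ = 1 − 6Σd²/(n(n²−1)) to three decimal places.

Ranks of variable 1: 3, 1, 2, 6, 5, 4
Ranks of variable 2: 2, 6, 4, 5, 3, 1
d = r₁ − r₂: 1, -5, -2, 1, 2, 3
d²: 1, 25, 4, 1, 4, 9; Σd² = 44
ρ = 1 − 6·44/(6·35) = 1 − 264/210 = -0.257

-0.257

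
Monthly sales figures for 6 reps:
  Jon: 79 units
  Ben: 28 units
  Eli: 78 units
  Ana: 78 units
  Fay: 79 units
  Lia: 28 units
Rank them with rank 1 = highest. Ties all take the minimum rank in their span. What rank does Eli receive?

3

Sorted (descending): 79, 79, 78, 78, 28, 28
The 2 values of 79 occupy positions 1–2 → each gets rank 1.
The 2 values of 78 occupy positions 3–4 → each gets rank 3.
The 2 values of 28 occupy positions 5–6 → each gets rank 5.
Eli has value 78 units → rank 3.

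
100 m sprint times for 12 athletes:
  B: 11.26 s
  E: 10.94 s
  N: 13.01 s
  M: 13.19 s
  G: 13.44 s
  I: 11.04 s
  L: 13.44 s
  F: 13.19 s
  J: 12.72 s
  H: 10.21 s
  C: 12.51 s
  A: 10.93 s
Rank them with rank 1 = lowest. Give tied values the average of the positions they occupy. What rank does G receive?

Sorted (ascending): 10.21, 10.93, 10.94, 11.04, 11.26, 12.51, 12.72, 13.01, 13.19, 13.19, 13.44, 13.44
The 2 values of 13.19 occupy positions 9–10 → average rank (9+10)/2 = 9.5.
The 2 values of 13.44 occupy positions 11–12 → average rank (11+12)/2 = 11.5.
G has value 13.44 s → rank 11.5.

11.5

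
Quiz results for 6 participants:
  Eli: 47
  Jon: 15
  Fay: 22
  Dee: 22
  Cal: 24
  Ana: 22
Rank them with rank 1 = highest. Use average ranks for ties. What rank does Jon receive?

Sorted (descending): 47, 24, 22, 22, 22, 15
The 3 values of 22 occupy positions 3–5 → average rank 4.
Jon has value 15 → rank 6.

6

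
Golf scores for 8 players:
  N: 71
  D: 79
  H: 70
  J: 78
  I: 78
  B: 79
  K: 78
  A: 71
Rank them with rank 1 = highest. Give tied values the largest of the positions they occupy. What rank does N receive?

Sorted (descending): 79, 79, 78, 78, 78, 71, 71, 70
The 2 values of 79 occupy positions 1–2 → each gets rank 2.
The 3 values of 78 occupy positions 3–5 → each gets rank 5.
The 2 values of 71 occupy positions 6–7 → each gets rank 7.
N has value 71 → rank 7.

7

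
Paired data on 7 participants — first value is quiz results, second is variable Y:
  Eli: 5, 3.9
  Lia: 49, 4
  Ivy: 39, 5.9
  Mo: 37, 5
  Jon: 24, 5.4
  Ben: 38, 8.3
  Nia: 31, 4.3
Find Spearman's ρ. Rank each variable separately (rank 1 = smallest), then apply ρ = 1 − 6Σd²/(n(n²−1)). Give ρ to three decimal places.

Ranks of variable 1: 1, 7, 6, 4, 2, 5, 3
Ranks of variable 2: 1, 2, 6, 4, 5, 7, 3
d = r₁ − r₂: 0, 5, 0, 0, -3, -2, 0
d²: 0, 25, 0, 0, 9, 4, 0; Σd² = 38
ρ = 1 − 6·38/(7·48) = 1 − 228/336 = 0.321

0.321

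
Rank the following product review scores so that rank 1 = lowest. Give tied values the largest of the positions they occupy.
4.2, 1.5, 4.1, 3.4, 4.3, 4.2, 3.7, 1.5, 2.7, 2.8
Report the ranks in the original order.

Sorted (ascending): 1.5, 1.5, 2.7, 2.8, 3.4, 3.7, 4.1, 4.2, 4.2, 4.3
The 2 values of 1.5 occupy positions 1–2 → each gets rank 2.
The 2 values of 4.2 occupy positions 8–9 → each gets rank 9.

9, 2, 7, 5, 10, 9, 6, 2, 3, 4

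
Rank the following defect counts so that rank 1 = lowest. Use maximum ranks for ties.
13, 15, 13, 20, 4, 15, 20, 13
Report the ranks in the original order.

4, 6, 4, 8, 1, 6, 8, 4

Sorted (ascending): 4, 13, 13, 13, 15, 15, 20, 20
The 3 values of 13 occupy positions 2–4 → each gets rank 4.
The 2 values of 15 occupy positions 5–6 → each gets rank 6.
The 2 values of 20 occupy positions 7–8 → each gets rank 8.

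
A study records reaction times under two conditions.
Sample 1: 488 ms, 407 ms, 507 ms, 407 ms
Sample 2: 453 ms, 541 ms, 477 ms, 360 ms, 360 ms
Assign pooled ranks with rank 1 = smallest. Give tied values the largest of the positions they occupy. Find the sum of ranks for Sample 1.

23

Sorted (ascending): 360, 360, 407, 407, 453, 477, 488, 507, 541
The 2 values of 360 occupy positions 1–2 → each gets rank 2.
The 2 values of 407 occupy positions 3–4 → each gets rank 4.
Sample 1 values → pooled ranks: 488→7, 407→4, 507→8, 407→4
Rank sum = 7 + 4 + 8 + 4 = 23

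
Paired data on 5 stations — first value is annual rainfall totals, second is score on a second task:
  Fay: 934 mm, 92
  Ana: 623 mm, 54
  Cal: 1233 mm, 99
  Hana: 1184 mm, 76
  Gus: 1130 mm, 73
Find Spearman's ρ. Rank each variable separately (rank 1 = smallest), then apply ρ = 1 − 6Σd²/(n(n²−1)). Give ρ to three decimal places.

0.700

Ranks of variable 1: 2, 1, 5, 4, 3
Ranks of variable 2: 4, 1, 5, 3, 2
d = r₁ − r₂: -2, 0, 0, 1, 1
d²: 4, 0, 0, 1, 1; Σd² = 6
ρ = 1 − 6·6/(5·24) = 1 − 36/120 = 0.700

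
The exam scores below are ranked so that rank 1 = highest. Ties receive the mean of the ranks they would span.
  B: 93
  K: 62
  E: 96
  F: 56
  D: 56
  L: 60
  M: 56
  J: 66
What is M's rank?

7

Sorted (descending): 96, 93, 66, 62, 60, 56, 56, 56
The 3 values of 56 occupy positions 6–8 → average rank 7.
M has value 56 → rank 7.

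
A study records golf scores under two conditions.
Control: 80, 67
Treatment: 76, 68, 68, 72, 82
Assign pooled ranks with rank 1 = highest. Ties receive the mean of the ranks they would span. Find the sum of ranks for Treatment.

Sorted (descending): 82, 80, 76, 72, 68, 68, 67
The 2 values of 68 occupy positions 5–6 → average rank (5+6)/2 = 5.5.
Treatment values → pooled ranks: 76→3, 68→5.5, 68→5.5, 72→4, 82→1
Rank sum = 3 + 5.5 + 5.5 + 4 + 1 = 19

19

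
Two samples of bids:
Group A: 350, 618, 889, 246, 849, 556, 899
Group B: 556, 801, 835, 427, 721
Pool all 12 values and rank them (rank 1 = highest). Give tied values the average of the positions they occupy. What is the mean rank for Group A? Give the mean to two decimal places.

6.36

Sorted (descending): 899, 889, 849, 835, 801, 721, 618, 556, 556, 427, 350, 246
The 2 values of 556 occupy positions 8–9 → average rank (8+9)/2 = 8.5.
Group A values → pooled ranks: 350→11, 618→7, 889→2, 246→12, 849→3, 556→8.5, 899→1
Mean rank = (11 + 7 + 2 + 12 + 3 + 8.5 + 1) / 7 = 6.36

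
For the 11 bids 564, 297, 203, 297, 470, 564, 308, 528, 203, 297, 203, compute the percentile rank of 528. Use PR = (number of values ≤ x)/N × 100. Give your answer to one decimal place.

81.8

N = 11.
Strictly below 528: 8. Equal to 528: 1.
PR = 9/11 × 100 = 81.8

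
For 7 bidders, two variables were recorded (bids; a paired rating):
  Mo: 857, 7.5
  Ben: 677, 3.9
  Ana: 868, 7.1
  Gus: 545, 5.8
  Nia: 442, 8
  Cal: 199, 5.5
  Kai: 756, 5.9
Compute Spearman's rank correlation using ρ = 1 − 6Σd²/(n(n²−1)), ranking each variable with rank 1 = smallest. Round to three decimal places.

0.286

Ranks of variable 1: 6, 4, 7, 3, 2, 1, 5
Ranks of variable 2: 6, 1, 5, 3, 7, 2, 4
d = r₁ − r₂: 0, 3, 2, 0, -5, -1, 1
d²: 0, 9, 4, 0, 25, 1, 1; Σd² = 40
ρ = 1 − 6·40/(7·48) = 1 − 240/336 = 0.286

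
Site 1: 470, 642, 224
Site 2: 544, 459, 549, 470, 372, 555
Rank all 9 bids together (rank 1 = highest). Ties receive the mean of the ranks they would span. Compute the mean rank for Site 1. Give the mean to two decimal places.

5.17

Sorted (descending): 642, 555, 549, 544, 470, 470, 459, 372, 224
The 2 values of 470 occupy positions 5–6 → average rank (5+6)/2 = 5.5.
Site 1 values → pooled ranks: 470→5.5, 642→1, 224→9
Mean rank = (5.5 + 1 + 9) / 3 = 5.17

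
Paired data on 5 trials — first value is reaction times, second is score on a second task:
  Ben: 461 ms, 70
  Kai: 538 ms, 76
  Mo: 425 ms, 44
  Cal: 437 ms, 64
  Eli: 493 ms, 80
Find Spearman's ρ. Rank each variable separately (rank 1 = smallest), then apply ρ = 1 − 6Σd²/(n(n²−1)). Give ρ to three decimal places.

0.900

Ranks of variable 1: 3, 5, 1, 2, 4
Ranks of variable 2: 3, 4, 1, 2, 5
d = r₁ − r₂: 0, 1, 0, 0, -1
d²: 0, 1, 0, 0, 1; Σd² = 2
ρ = 1 − 6·2/(5·24) = 1 − 12/120 = 0.900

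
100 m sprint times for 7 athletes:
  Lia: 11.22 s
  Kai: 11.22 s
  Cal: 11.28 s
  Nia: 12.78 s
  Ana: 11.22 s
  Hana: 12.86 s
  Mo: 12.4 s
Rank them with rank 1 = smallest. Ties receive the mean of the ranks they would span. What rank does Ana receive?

Sorted (ascending): 11.22, 11.22, 11.22, 11.28, 12.4, 12.78, 12.86
The 3 values of 11.22 occupy positions 1–3 → average rank 2.
Ana has value 11.22 s → rank 2.

2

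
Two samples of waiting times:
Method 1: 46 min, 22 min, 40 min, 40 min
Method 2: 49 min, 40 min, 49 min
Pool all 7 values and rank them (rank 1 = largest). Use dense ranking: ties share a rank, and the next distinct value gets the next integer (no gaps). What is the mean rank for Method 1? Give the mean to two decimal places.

3.00

Sorted (descending): 49, 49, 46, 40, 40, 40, 22
The 2 values of 49 share dense rank 1.
The 3 values of 40 share dense rank 3.
Remaining distinct values take the next consecutive integers.
Method 1 values → pooled ranks: 46→2, 22→4, 40→3, 40→3
Mean rank = (2 + 4 + 3 + 3) / 4 = 3.00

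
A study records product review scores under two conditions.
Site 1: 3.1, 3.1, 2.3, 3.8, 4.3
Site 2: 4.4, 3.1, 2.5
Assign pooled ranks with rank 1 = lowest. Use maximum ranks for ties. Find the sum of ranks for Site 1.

Sorted (ascending): 2.3, 2.5, 3.1, 3.1, 3.1, 3.8, 4.3, 4.4
The 3 values of 3.1 occupy positions 3–5 → each gets rank 5.
Site 1 values → pooled ranks: 3.1→5, 3.1→5, 2.3→1, 3.8→6, 4.3→7
Rank sum = 5 + 5 + 1 + 6 + 7 = 24

24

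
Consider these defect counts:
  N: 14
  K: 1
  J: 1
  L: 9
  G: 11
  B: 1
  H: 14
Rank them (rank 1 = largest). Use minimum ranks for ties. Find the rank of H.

Sorted (descending): 14, 14, 11, 9, 1, 1, 1
The 2 values of 14 occupy positions 1–2 → each gets rank 1.
The 3 values of 1 occupy positions 5–7 → each gets rank 5.
H has value 14 → rank 1.

1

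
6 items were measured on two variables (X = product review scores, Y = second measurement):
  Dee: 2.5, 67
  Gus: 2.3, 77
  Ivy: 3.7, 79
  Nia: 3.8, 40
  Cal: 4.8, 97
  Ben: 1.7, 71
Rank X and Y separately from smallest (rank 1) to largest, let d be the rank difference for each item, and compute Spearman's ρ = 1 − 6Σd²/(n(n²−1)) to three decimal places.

0.257

Ranks of variable 1: 3, 2, 4, 5, 6, 1
Ranks of variable 2: 2, 4, 5, 1, 6, 3
d = r₁ − r₂: 1, -2, -1, 4, 0, -2
d²: 1, 4, 1, 16, 0, 4; Σd² = 26
ρ = 1 − 6·26/(6·35) = 1 − 156/210 = 0.257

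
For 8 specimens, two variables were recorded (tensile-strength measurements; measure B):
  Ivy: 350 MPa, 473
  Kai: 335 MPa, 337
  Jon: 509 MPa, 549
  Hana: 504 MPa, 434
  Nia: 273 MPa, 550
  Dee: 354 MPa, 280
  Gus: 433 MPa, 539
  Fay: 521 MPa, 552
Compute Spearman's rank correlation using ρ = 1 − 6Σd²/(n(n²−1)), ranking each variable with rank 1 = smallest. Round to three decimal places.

Ranks of variable 1: 3, 2, 7, 6, 1, 4, 5, 8
Ranks of variable 2: 4, 2, 6, 3, 7, 1, 5, 8
d = r₁ − r₂: -1, 0, 1, 3, -6, 3, 0, 0
d²: 1, 0, 1, 9, 36, 9, 0, 0; Σd² = 56
ρ = 1 − 6·56/(8·63) = 1 − 336/504 = 0.333

0.333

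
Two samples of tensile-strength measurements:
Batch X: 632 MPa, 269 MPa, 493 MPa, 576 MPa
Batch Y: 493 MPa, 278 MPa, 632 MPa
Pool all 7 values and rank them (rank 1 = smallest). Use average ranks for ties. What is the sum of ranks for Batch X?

Sorted (ascending): 269, 278, 493, 493, 576, 632, 632
The 2 values of 493 occupy positions 3–4 → average rank (3+4)/2 = 3.5.
The 2 values of 632 occupy positions 6–7 → average rank (6+7)/2 = 6.5.
Batch X values → pooled ranks: 632→6.5, 269→1, 493→3.5, 576→5
Rank sum = 6.5 + 1 + 3.5 + 5 = 16

16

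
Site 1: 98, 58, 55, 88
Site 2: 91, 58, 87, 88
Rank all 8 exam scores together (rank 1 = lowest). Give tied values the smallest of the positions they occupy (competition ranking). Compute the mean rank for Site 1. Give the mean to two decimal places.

4.00

Sorted (ascending): 55, 58, 58, 87, 88, 88, 91, 98
The 2 values of 58 occupy positions 2–3 → each gets rank 2.
The 2 values of 88 occupy positions 5–6 → each gets rank 5.
Site 1 values → pooled ranks: 98→8, 58→2, 55→1, 88→5
Mean rank = (8 + 2 + 1 + 5) / 4 = 4.00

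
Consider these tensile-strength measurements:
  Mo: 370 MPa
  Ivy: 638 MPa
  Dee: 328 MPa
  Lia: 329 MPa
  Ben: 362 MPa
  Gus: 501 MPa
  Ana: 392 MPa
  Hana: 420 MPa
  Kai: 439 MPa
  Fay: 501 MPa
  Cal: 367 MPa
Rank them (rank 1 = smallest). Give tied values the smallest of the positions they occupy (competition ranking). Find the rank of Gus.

9

Sorted (ascending): 328, 329, 362, 367, 370, 392, 420, 439, 501, 501, 638
The 2 values of 501 occupy positions 9–10 → each gets rank 9.
Gus has value 501 MPa → rank 9.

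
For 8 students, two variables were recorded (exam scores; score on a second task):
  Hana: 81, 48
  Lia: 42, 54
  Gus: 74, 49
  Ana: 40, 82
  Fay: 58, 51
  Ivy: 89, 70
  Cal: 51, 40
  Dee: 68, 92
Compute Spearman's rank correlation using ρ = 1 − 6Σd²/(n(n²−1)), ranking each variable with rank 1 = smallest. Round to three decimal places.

-0.143

Ranks of variable 1: 7, 2, 6, 1, 4, 8, 3, 5
Ranks of variable 2: 2, 5, 3, 7, 4, 6, 1, 8
d = r₁ − r₂: 5, -3, 3, -6, 0, 2, 2, -3
d²: 25, 9, 9, 36, 0, 4, 4, 9; Σd² = 96
ρ = 1 − 6·96/(8·63) = 1 − 576/504 = -0.143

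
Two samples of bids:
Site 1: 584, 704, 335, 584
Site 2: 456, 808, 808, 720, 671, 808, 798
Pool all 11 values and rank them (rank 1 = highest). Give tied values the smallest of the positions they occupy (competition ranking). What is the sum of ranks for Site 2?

Sorted (descending): 808, 808, 808, 798, 720, 704, 671, 584, 584, 456, 335
The 3 values of 808 occupy positions 1–3 → each gets rank 1.
The 2 values of 584 occupy positions 8–9 → each gets rank 8.
Site 2 values → pooled ranks: 456→10, 808→1, 808→1, 720→5, 671→7, 808→1, 798→4
Rank sum = 10 + 1 + 1 + 5 + 7 + 1 + 4 = 29

29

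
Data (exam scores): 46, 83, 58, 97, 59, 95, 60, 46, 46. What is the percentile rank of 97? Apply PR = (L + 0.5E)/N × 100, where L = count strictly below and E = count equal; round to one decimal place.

N = 9.
Strictly below 97: 8. Equal to 97: 1.
PR = (8 + 0.5·1)/9 × 100 = 94.4

94.4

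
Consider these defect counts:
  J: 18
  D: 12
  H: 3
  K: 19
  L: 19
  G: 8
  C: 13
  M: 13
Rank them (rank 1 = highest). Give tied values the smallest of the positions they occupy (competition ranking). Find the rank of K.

Sorted (descending): 19, 19, 18, 13, 13, 12, 8, 3
The 2 values of 19 occupy positions 1–2 → each gets rank 1.
The 2 values of 13 occupy positions 4–5 → each gets rank 4.
K has value 19 → rank 1.

1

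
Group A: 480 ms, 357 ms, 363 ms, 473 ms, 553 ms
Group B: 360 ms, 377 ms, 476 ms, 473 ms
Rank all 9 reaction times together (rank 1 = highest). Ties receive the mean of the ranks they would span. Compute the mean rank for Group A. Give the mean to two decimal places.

4.70

Sorted (descending): 553, 480, 476, 473, 473, 377, 363, 360, 357
The 2 values of 473 occupy positions 4–5 → average rank (4+5)/2 = 4.5.
Group A values → pooled ranks: 480→2, 357→9, 363→7, 473→4.5, 553→1
Mean rank = (2 + 9 + 7 + 4.5 + 1) / 5 = 4.70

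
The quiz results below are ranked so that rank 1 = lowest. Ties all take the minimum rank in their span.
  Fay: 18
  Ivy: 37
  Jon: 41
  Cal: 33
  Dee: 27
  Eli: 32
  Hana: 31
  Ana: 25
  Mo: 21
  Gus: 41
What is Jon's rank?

9

Sorted (ascending): 18, 21, 25, 27, 31, 32, 33, 37, 41, 41
The 2 values of 41 occupy positions 9–10 → each gets rank 9.
Jon has value 41 → rank 9.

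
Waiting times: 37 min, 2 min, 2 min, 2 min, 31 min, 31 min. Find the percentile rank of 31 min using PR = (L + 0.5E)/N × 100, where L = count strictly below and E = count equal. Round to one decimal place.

N = 6.
Strictly below 31: 3. Equal to 31: 2.
PR = (3 + 0.5·2)/6 × 100 = 66.7

66.7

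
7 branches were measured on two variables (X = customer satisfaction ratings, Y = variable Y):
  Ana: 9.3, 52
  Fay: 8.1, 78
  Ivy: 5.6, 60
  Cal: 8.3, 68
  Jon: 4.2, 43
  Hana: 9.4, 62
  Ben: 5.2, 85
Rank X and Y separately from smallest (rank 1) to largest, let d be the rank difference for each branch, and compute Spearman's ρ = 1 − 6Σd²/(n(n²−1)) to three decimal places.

0.036

Ranks of variable 1: 6, 4, 3, 5, 1, 7, 2
Ranks of variable 2: 2, 6, 3, 5, 1, 4, 7
d = r₁ − r₂: 4, -2, 0, 0, 0, 3, -5
d²: 16, 4, 0, 0, 0, 9, 25; Σd² = 54
ρ = 1 − 6·54/(7·48) = 1 − 324/336 = 0.036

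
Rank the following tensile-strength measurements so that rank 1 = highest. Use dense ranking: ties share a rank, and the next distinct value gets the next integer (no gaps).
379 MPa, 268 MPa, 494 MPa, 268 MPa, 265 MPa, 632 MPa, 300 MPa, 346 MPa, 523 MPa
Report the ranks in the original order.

4, 7, 3, 7, 8, 1, 6, 5, 2

Sorted (descending): 632, 523, 494, 379, 346, 300, 268, 268, 265
The 2 values of 268 share dense rank 7.
Remaining distinct values take the next consecutive integers.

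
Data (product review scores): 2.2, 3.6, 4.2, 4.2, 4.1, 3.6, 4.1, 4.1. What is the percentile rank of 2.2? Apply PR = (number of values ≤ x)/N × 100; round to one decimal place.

12.5

N = 8.
Strictly below 2.2: 0. Equal to 2.2: 1.
PR = 1/8 × 100 = 12.5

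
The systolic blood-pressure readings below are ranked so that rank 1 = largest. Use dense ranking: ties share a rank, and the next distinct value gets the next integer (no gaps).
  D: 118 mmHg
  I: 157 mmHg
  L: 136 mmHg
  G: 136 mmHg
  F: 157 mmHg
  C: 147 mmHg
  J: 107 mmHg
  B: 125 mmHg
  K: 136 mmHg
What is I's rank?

Sorted (descending): 157, 157, 147, 136, 136, 136, 125, 118, 107
The 2 values of 157 share dense rank 1.
The 3 values of 136 share dense rank 3.
Remaining distinct values take the next consecutive integers.
I has value 157 mmHg → rank 1.

1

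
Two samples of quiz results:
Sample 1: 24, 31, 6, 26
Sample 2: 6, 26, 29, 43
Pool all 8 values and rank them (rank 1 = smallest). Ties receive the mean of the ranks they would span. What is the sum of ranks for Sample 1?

Sorted (ascending): 6, 6, 24, 26, 26, 29, 31, 43
The 2 values of 6 occupy positions 1–2 → average rank (1+2)/2 = 1.5.
The 2 values of 26 occupy positions 4–5 → average rank (4+5)/2 = 4.5.
Sample 1 values → pooled ranks: 24→3, 31→7, 6→1.5, 26→4.5
Rank sum = 3 + 7 + 1.5 + 4.5 = 16

16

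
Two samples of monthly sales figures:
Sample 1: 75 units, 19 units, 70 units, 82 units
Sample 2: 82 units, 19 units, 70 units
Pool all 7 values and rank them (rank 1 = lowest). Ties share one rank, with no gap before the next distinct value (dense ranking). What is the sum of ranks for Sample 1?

Sorted (ascending): 19, 19, 70, 70, 75, 82, 82
The 2 values of 19 share dense rank 1.
The 2 values of 70 share dense rank 2.
The 2 values of 82 share dense rank 4.
Remaining distinct values take the next consecutive integers.
Sample 1 values → pooled ranks: 75→3, 19→1, 70→2, 82→4
Rank sum = 3 + 1 + 2 + 4 = 10

10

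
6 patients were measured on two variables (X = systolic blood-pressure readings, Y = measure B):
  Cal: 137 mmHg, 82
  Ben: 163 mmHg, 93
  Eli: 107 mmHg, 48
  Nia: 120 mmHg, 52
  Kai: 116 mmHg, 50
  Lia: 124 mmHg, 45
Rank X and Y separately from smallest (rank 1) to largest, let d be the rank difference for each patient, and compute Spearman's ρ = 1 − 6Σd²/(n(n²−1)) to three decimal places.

Ranks of variable 1: 5, 6, 1, 3, 2, 4
Ranks of variable 2: 5, 6, 2, 4, 3, 1
d = r₁ − r₂: 0, 0, -1, -1, -1, 3
d²: 0, 0, 1, 1, 1, 9; Σd² = 12
ρ = 1 − 6·12/(6·35) = 1 − 72/210 = 0.657

0.657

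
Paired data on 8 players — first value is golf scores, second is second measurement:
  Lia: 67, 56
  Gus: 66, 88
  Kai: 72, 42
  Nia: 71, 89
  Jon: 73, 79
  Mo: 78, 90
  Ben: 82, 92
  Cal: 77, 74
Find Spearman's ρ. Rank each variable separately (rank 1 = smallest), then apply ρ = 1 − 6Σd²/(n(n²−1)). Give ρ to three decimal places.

0.476

Ranks of variable 1: 2, 1, 4, 3, 5, 7, 8, 6
Ranks of variable 2: 2, 5, 1, 6, 4, 7, 8, 3
d = r₁ − r₂: 0, -4, 3, -3, 1, 0, 0, 3
d²: 0, 16, 9, 9, 1, 0, 0, 9; Σd² = 44
ρ = 1 − 6·44/(8·63) = 1 − 264/504 = 0.476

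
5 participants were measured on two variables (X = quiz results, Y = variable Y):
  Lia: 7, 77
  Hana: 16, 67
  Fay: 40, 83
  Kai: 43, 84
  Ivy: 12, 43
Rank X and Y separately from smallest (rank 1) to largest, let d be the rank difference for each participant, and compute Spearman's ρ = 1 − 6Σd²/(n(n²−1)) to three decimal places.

Ranks of variable 1: 1, 3, 4, 5, 2
Ranks of variable 2: 3, 2, 4, 5, 1
d = r₁ − r₂: -2, 1, 0, 0, 1
d²: 4, 1, 0, 0, 1; Σd² = 6
ρ = 1 − 6·6/(5·24) = 1 − 36/120 = 0.700

0.700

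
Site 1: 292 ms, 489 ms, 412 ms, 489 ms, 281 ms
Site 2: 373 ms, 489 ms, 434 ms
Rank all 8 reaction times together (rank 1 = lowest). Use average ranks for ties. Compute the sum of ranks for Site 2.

Sorted (ascending): 281, 292, 373, 412, 434, 489, 489, 489
The 3 values of 489 occupy positions 6–8 → average rank 7.
Site 2 values → pooled ranks: 373→3, 489→7, 434→5
Rank sum = 3 + 7 + 5 = 15

15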